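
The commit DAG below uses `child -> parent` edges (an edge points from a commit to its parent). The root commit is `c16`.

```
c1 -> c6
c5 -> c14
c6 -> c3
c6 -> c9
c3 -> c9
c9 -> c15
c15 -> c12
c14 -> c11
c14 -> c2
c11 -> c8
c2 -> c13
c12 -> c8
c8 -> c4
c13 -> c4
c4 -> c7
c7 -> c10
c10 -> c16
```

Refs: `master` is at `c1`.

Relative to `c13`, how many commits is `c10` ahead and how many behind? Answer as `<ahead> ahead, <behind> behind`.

0 ahead, 3 behind

Reachable from c10: {c10, c16}.
Reachable from c13: {c10, c13, c16, c4, c7}.
Only in c10's history (ahead): {} — 0.
Only in c13's history (behind): {c13, c4, c7} — 3.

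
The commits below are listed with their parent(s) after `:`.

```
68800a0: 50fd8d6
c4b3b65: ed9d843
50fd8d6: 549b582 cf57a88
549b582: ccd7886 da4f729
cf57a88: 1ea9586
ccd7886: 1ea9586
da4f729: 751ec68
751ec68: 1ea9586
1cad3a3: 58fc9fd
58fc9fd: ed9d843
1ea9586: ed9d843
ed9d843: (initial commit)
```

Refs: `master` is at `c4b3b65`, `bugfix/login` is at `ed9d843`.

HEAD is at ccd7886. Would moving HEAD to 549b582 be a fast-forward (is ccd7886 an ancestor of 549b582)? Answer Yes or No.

Yes

A fast-forward from ccd7886 to 549b582 is possible iff ccd7886 is an ancestor of 549b582.
Ancestors of 549b582: {1ea9586, 549b582, 751ec68, ccd7886, da4f729, ed9d843}.
ccd7886 is among them, so fast-forward is possible.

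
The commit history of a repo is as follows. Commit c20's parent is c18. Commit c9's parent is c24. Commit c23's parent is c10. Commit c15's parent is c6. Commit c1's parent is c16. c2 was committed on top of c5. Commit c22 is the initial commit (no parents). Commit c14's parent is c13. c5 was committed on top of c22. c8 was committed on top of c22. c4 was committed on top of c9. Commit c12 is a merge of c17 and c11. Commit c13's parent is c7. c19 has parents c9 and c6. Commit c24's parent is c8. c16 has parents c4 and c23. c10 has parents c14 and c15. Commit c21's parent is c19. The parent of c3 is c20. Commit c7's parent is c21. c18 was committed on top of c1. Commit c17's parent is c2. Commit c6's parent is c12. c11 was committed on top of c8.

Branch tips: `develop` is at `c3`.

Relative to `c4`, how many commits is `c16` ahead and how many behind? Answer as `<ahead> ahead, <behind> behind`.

15 ahead, 0 behind

Reachable from c16: {c10, c11, c12, c13, c14, c15, c16, c17, c19, c2, c21, c22, c23, c24, c4, c5, c6, c7, c8, c9}.
Reachable from c4: {c22, c24, c4, c8, c9}.
Only in c16's history (ahead): {c10, c11, c12, c13, c14, c15, c16, c17, c19, c2, c21, c23, c5, c6, c7} — 15.
Only in c4's history (behind): {} — 0.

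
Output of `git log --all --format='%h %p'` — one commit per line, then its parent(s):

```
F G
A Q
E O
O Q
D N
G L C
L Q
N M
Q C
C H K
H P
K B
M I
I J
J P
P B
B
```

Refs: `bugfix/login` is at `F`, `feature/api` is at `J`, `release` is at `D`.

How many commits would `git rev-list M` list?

5

Walking parent pointers from M: reachable set = {B, I, J, M, P}.
That is 5 commits.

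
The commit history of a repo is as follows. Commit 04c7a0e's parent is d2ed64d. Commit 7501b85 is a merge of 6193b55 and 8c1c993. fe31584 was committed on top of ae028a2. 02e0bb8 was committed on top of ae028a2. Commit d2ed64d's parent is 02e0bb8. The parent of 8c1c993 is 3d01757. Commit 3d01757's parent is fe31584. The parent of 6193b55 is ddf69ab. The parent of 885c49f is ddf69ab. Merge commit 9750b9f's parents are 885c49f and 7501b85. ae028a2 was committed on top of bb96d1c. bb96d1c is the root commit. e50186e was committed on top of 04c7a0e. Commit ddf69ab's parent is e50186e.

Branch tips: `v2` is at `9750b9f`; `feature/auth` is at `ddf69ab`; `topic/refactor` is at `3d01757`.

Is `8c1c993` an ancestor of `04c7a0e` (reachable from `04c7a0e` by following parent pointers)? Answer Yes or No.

Ancestors of 04c7a0e: {02e0bb8, 04c7a0e, ae028a2, bb96d1c, d2ed64d}.
8c1c993 is not in that set, so it is not an ancestor of 04c7a0e.

No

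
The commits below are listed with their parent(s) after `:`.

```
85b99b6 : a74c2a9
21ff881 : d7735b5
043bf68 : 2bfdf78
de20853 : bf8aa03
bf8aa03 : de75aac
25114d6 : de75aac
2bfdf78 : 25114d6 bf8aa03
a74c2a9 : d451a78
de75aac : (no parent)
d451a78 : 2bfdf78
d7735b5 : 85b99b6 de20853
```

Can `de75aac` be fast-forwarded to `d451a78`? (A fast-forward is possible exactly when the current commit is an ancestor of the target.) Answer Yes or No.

A fast-forward from de75aac to d451a78 is possible iff de75aac is an ancestor of d451a78.
Ancestors of d451a78: {25114d6, 2bfdf78, bf8aa03, d451a78, de75aac}.
de75aac is among them, so fast-forward is possible.

Yes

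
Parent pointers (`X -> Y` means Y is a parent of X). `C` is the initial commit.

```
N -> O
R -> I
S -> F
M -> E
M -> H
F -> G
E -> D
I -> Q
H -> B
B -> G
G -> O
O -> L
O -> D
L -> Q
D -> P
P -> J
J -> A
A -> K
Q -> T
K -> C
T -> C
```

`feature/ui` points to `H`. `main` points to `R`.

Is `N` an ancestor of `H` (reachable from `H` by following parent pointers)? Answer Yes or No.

No

Ancestors of H: {A, B, C, D, G, H, J, K, L, O, P, Q, T}.
N is not in that set, so it is not an ancestor of H.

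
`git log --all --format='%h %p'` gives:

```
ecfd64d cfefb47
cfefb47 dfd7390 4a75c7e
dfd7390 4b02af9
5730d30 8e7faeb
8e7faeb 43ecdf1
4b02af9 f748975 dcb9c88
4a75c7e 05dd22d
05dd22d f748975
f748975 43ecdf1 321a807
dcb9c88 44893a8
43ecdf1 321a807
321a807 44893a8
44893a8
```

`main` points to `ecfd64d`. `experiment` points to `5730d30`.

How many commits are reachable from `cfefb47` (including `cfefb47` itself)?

Walking parent pointers from cfefb47: reachable set = {05dd22d, 321a807, 43ecdf1, 44893a8, 4a75c7e, 4b02af9, cfefb47, dcb9c88, dfd7390, f748975}.
That is 10 commits.

10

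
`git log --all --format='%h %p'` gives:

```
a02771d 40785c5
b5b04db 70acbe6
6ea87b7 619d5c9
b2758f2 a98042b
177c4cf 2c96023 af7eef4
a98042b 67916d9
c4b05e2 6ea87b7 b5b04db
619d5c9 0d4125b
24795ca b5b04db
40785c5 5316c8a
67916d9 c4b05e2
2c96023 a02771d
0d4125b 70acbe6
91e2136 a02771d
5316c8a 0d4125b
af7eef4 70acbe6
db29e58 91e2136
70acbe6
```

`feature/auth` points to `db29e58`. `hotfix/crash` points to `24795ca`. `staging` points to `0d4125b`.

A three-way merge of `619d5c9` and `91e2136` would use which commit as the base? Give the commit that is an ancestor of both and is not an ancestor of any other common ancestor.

Ancestors of 619d5c9: {0d4125b, 619d5c9, 70acbe6}.
Ancestors of 91e2136: {0d4125b, 40785c5, 5316c8a, 70acbe6, 91e2136, a02771d}.
Common ancestors: {0d4125b, 70acbe6}.
Among these, 0d4125b is not an ancestor of any other common ancestor — it is the merge base.

0d4125b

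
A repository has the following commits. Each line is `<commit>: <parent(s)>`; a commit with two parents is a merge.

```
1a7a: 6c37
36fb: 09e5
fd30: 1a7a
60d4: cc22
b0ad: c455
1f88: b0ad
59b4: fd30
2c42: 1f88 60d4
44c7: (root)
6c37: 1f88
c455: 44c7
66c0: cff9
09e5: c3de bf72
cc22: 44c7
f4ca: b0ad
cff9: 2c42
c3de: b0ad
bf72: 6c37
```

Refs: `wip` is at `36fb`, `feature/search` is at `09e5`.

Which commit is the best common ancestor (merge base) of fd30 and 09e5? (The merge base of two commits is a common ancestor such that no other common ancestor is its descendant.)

6c37

Ancestors of fd30: {1a7a, 1f88, 44c7, 6c37, b0ad, c455, fd30}.
Ancestors of 09e5: {09e5, 1f88, 44c7, 6c37, b0ad, bf72, c3de, c455}.
Common ancestors: {1f88, 44c7, 6c37, b0ad, c455}.
Among these, 6c37 is not an ancestor of any other common ancestor — it is the merge base.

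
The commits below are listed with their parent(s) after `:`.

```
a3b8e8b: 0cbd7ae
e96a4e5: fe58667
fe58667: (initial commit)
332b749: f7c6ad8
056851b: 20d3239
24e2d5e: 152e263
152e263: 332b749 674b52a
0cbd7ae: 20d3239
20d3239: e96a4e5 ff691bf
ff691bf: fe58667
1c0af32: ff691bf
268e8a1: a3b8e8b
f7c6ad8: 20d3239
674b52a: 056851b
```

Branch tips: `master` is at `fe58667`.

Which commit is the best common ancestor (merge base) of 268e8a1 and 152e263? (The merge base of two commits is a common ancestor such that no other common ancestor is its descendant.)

Ancestors of 268e8a1: {0cbd7ae, 20d3239, 268e8a1, a3b8e8b, e96a4e5, fe58667, ff691bf}.
Ancestors of 152e263: {056851b, 152e263, 20d3239, 332b749, 674b52a, e96a4e5, f7c6ad8, fe58667, ff691bf}.
Common ancestors: {20d3239, e96a4e5, fe58667, ff691bf}.
Among these, 20d3239 is not an ancestor of any other common ancestor — it is the merge base.

20d3239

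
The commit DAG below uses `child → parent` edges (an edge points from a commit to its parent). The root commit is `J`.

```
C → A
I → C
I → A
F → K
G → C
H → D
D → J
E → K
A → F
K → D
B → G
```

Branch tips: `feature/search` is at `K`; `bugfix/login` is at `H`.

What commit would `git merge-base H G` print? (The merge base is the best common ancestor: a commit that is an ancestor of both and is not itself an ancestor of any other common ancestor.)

Ancestors of H: {D, H, J}.
Ancestors of G: {A, C, D, F, G, J, K}.
Common ancestors: {D, J}.
Among these, D is not an ancestor of any other common ancestor — it is the merge base.

D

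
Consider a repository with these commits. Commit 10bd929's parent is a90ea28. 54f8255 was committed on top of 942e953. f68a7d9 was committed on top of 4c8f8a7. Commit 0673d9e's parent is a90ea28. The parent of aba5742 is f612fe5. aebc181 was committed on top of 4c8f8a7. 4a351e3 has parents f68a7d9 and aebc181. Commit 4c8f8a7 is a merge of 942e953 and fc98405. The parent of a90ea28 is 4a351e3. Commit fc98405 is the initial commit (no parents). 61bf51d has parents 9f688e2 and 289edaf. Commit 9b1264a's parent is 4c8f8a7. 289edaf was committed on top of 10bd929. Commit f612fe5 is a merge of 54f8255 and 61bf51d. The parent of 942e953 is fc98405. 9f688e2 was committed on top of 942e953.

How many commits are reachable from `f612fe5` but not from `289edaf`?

4

Reachable from f612fe5: {10bd929, 289edaf, 4a351e3, 4c8f8a7, 54f8255, 61bf51d, 942e953, 9f688e2, a90ea28, aebc181, f612fe5, f68a7d9, fc98405}.
Reachable from 289edaf: {10bd929, 289edaf, 4a351e3, 4c8f8a7, 942e953, a90ea28, aebc181, f68a7d9, fc98405}.
In f612fe5's history but not 289edaf's: {54f8255, 61bf51d, 9f688e2, f612fe5} — 4 commits.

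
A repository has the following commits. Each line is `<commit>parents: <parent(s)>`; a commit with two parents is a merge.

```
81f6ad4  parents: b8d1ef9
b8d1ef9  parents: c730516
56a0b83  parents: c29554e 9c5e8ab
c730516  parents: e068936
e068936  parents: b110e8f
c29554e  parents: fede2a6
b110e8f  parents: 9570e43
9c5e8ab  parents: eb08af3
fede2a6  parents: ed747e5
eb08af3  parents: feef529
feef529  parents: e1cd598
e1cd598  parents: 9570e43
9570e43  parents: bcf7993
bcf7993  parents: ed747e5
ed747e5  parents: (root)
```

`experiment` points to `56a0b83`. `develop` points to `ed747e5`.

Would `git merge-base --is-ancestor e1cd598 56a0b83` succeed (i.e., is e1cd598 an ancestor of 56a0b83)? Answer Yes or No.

Ancestors of 56a0b83 (commits reachable by following parents): {56a0b83, 9570e43, 9c5e8ab, bcf7993, c29554e, e1cd598, eb08af3, ed747e5, fede2a6, feef529}.
e1cd598 is in that set, so it is an ancestor of 56a0b83.

Yes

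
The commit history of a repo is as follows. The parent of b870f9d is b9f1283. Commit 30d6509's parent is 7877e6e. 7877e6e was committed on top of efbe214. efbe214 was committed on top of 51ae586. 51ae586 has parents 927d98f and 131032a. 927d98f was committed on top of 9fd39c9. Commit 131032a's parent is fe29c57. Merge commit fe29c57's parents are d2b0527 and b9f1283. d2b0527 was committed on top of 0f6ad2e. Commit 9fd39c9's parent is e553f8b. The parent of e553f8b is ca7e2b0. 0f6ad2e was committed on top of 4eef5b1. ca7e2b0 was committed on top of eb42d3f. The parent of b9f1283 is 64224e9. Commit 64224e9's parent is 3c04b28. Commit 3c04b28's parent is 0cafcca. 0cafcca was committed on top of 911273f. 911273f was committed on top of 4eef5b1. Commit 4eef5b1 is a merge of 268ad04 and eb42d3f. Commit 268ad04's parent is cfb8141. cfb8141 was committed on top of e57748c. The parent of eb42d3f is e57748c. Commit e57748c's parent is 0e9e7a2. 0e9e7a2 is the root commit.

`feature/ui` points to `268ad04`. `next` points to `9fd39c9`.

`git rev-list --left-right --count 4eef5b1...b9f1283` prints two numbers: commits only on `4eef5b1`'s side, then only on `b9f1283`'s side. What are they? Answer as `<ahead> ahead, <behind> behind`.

Reachable from 4eef5b1: {0e9e7a2, 268ad04, 4eef5b1, cfb8141, e57748c, eb42d3f}.
Reachable from b9f1283: {0cafcca, 0e9e7a2, 268ad04, 3c04b28, 4eef5b1, 64224e9, 911273f, b9f1283, cfb8141, e57748c, eb42d3f}.
Only in 4eef5b1's history (ahead): {} — 0.
Only in b9f1283's history (behind): {0cafcca, 3c04b28, 64224e9, 911273f, b9f1283} — 5.

0 ahead, 5 behind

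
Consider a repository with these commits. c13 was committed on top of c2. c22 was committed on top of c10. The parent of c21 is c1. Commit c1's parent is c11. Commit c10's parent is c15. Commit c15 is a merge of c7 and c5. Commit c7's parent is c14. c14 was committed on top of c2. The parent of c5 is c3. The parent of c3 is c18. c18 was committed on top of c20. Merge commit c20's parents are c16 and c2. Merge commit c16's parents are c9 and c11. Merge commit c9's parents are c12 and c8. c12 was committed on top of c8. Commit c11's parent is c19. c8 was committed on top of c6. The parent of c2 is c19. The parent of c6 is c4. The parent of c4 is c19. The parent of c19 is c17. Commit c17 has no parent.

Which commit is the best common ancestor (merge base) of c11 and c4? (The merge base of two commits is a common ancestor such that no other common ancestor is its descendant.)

c19

Ancestors of c11: {c11, c17, c19}.
Ancestors of c4: {c17, c19, c4}.
Common ancestors: {c17, c19}.
Among these, c19 is not an ancestor of any other common ancestor — it is the merge base.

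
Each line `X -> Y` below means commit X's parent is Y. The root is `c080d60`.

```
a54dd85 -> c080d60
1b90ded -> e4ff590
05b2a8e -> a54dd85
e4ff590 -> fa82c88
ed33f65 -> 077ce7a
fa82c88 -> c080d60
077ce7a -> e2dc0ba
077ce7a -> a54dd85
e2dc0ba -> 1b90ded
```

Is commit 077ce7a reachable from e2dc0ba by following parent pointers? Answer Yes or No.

Ancestors of e2dc0ba: {1b90ded, c080d60, e2dc0ba, e4ff590, fa82c88}.
077ce7a is not in that set, so it is not an ancestor of e2dc0ba.

No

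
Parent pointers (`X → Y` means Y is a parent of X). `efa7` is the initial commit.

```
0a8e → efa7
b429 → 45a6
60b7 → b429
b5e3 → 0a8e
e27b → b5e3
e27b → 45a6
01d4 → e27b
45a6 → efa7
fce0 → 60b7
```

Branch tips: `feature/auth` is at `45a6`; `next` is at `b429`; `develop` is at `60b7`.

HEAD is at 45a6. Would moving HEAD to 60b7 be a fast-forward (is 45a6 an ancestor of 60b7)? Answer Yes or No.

A fast-forward from 45a6 to 60b7 is possible iff 45a6 is an ancestor of 60b7.
Ancestors of 60b7: {45a6, 60b7, b429, efa7}.
45a6 is among them, so fast-forward is possible.

Yes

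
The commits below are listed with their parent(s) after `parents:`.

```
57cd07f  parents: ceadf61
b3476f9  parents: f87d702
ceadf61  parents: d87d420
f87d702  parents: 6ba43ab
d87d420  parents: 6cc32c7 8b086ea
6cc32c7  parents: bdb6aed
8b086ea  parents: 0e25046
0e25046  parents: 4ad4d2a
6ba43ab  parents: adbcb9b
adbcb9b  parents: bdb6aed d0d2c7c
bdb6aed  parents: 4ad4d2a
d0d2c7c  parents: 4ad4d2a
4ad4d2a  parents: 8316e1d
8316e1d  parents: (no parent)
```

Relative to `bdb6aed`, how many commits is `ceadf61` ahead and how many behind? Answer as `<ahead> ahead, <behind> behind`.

Reachable from ceadf61: {0e25046, 4ad4d2a, 6cc32c7, 8316e1d, 8b086ea, bdb6aed, ceadf61, d87d420}.
Reachable from bdb6aed: {4ad4d2a, 8316e1d, bdb6aed}.
Only in ceadf61's history (ahead): {0e25046, 6cc32c7, 8b086ea, ceadf61, d87d420} — 5.
Only in bdb6aed's history (behind): {} — 0.

5 ahead, 0 behind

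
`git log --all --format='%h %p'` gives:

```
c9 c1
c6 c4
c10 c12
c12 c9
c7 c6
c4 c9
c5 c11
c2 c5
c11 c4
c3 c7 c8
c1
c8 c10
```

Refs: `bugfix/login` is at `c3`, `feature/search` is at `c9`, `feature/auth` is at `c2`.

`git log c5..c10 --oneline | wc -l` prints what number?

2

Reachable from c10: {c1, c10, c12, c9}.
Reachable from c5: {c1, c11, c4, c5, c9}.
In c10's history but not c5's: {c10, c12} — 2 commits.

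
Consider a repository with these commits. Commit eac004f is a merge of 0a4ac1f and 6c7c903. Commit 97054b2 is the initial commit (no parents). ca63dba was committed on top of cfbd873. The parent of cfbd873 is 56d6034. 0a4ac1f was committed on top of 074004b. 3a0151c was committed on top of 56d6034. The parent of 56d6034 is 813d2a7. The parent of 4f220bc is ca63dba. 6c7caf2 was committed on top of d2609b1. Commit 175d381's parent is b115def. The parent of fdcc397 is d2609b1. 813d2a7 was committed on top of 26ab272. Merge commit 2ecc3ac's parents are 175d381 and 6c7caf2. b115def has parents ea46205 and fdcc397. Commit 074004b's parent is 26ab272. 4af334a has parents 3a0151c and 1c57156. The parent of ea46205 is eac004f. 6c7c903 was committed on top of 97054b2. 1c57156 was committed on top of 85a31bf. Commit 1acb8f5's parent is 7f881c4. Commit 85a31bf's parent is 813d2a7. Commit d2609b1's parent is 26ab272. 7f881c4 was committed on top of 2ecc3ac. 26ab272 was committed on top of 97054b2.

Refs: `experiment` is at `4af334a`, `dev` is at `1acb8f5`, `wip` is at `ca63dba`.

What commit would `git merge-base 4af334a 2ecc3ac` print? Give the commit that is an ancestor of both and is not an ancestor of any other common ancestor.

Ancestors of 4af334a: {1c57156, 26ab272, 3a0151c, 4af334a, 56d6034, 813d2a7, 85a31bf, 97054b2}.
Ancestors of 2ecc3ac: {074004b, 0a4ac1f, 175d381, 26ab272, 2ecc3ac, 6c7c903, 6c7caf2, 97054b2, b115def, d2609b1, ea46205, eac004f, fdcc397}.
Common ancestors: {26ab272, 97054b2}.
Among these, 26ab272 is not an ancestor of any other common ancestor — it is the merge base.

26ab272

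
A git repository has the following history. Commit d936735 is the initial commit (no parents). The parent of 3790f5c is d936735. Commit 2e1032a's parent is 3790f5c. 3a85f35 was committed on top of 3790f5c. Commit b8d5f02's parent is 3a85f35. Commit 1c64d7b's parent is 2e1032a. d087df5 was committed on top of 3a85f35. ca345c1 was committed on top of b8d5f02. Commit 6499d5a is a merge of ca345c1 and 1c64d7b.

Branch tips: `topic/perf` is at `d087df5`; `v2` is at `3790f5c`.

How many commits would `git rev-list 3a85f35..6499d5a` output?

5

Reachable from 6499d5a: {1c64d7b, 2e1032a, 3790f5c, 3a85f35, 6499d5a, b8d5f02, ca345c1, d936735}.
Reachable from 3a85f35: {3790f5c, 3a85f35, d936735}.
In 6499d5a's history but not 3a85f35's: {1c64d7b, 2e1032a, 6499d5a, b8d5f02, ca345c1} — 5 commits.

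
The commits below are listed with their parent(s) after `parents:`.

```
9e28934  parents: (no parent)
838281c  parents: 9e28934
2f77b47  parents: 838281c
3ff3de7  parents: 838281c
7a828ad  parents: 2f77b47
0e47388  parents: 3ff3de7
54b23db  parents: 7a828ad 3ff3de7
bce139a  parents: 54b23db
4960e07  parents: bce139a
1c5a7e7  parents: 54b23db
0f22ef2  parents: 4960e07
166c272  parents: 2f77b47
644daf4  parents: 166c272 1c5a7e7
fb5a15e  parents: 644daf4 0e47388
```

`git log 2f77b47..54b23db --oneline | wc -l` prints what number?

Reachable from 54b23db: {2f77b47, 3ff3de7, 54b23db, 7a828ad, 838281c, 9e28934}.
Reachable from 2f77b47: {2f77b47, 838281c, 9e28934}.
In 54b23db's history but not 2f77b47's: {3ff3de7, 54b23db, 7a828ad} — 3 commits.

3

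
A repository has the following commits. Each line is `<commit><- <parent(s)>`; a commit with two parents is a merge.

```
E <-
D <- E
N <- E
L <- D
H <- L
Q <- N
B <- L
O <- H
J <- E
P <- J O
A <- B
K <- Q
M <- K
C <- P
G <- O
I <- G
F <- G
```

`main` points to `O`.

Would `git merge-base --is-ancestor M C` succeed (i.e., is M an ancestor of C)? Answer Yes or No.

Ancestors of C: {C, D, E, H, J, L, O, P}.
M is not in that set, so it is not an ancestor of C.

No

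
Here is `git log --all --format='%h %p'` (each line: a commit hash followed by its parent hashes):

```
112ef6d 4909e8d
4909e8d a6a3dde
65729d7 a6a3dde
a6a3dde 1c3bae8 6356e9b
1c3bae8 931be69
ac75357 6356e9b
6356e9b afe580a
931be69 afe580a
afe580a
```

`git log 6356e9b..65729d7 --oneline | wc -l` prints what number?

Reachable from 65729d7: {1c3bae8, 6356e9b, 65729d7, 931be69, a6a3dde, afe580a}.
Reachable from 6356e9b: {6356e9b, afe580a}.
In 65729d7's history but not 6356e9b's: {1c3bae8, 65729d7, 931be69, a6a3dde} — 4 commits.

4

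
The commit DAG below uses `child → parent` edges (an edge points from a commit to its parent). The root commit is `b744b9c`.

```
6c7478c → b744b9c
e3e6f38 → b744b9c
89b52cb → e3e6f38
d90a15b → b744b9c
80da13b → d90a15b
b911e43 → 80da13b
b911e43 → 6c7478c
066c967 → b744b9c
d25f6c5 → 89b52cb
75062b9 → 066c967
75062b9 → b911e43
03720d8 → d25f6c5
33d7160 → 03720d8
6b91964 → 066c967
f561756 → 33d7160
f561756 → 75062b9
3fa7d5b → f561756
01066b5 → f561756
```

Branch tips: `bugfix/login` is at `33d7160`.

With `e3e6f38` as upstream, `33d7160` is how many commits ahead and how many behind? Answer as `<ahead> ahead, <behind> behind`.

4 ahead, 0 behind

Reachable from 33d7160: {03720d8, 33d7160, 89b52cb, b744b9c, d25f6c5, e3e6f38}.
Reachable from e3e6f38: {b744b9c, e3e6f38}.
Only in 33d7160's history (ahead): {03720d8, 33d7160, 89b52cb, d25f6c5} — 4.
Only in e3e6f38's history (behind): {} — 0.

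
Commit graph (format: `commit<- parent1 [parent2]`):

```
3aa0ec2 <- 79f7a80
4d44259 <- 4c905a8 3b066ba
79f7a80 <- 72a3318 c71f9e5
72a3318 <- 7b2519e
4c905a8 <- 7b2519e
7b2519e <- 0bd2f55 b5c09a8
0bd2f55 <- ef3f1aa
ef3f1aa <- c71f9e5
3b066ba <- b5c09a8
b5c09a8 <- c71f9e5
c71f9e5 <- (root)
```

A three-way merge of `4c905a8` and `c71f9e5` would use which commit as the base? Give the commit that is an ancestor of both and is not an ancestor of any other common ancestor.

c71f9e5

Ancestors of 4c905a8: {0bd2f55, 4c905a8, 7b2519e, b5c09a8, c71f9e5, ef3f1aa}.
Ancestors of c71f9e5: {c71f9e5}.
Common ancestors: {c71f9e5}.
The only common ancestor is c71f9e5, so it is the merge base.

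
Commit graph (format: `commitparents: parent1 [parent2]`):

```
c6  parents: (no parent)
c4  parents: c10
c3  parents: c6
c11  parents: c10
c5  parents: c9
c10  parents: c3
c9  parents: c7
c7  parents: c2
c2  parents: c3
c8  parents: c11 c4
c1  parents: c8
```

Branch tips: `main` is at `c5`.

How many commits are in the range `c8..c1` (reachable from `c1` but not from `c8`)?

1

Reachable from c1: {c1, c10, c11, c3, c4, c6, c8}.
Reachable from c8: {c10, c11, c3, c4, c6, c8}.
In c1's history but not c8's: {c1} — 1 commit.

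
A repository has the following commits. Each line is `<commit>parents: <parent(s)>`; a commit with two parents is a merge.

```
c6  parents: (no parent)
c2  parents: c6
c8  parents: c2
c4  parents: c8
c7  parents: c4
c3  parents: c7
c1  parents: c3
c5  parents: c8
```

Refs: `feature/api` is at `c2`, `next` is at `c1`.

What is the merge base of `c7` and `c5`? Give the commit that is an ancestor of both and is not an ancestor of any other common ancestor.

c8

Ancestors of c7: {c2, c4, c6, c7, c8}.
Ancestors of c5: {c2, c5, c6, c8}.
Common ancestors: {c2, c6, c8}.
Among these, c8 is not an ancestor of any other common ancestor — it is the merge base.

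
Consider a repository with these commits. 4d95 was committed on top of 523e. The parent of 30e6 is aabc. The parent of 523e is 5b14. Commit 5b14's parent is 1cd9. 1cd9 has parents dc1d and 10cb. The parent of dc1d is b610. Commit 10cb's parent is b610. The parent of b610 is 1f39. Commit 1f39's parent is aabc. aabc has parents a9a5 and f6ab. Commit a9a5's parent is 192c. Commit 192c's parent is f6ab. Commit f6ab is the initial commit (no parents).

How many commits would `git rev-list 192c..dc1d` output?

Reachable from dc1d: {192c, 1f39, a9a5, aabc, b610, dc1d, f6ab}.
Reachable from 192c: {192c, f6ab}.
In dc1d's history but not 192c's: {1f39, a9a5, aabc, b610, dc1d} — 5 commits.

5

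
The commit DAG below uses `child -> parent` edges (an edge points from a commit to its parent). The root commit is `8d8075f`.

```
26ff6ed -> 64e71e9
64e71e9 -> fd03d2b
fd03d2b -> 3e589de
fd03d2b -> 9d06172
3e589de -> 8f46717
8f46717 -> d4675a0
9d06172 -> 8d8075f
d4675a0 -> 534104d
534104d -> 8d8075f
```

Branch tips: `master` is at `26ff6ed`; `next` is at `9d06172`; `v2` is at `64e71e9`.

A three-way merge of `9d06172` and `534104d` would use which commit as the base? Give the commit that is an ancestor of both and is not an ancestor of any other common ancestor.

8d8075f

Ancestors of 9d06172: {8d8075f, 9d06172}.
Ancestors of 534104d: {534104d, 8d8075f}.
Common ancestors: {8d8075f}.
The only common ancestor is 8d8075f, so it is the merge base.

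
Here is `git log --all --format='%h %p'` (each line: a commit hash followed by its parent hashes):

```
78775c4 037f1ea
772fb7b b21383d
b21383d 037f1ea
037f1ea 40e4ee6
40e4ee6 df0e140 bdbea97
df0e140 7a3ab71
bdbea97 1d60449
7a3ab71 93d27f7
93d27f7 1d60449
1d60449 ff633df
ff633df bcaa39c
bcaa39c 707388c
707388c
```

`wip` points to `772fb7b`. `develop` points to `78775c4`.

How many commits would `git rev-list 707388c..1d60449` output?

3

Reachable from 1d60449: {1d60449, 707388c, bcaa39c, ff633df}.
Reachable from 707388c: {707388c}.
In 1d60449's history but not 707388c's: {1d60449, bcaa39c, ff633df} — 3 commits.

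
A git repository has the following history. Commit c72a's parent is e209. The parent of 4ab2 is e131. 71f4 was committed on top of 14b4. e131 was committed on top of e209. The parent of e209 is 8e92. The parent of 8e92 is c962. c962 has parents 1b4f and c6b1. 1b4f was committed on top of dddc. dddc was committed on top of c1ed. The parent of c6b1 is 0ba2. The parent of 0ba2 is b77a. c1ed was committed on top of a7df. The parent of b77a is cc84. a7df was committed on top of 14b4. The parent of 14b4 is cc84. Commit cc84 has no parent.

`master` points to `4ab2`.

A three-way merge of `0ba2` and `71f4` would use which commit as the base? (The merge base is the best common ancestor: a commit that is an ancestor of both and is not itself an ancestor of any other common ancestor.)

Ancestors of 0ba2: {0ba2, b77a, cc84}.
Ancestors of 71f4: {14b4, 71f4, cc84}.
Common ancestors: {cc84}.
The only common ancestor is cc84, so it is the merge base.

cc84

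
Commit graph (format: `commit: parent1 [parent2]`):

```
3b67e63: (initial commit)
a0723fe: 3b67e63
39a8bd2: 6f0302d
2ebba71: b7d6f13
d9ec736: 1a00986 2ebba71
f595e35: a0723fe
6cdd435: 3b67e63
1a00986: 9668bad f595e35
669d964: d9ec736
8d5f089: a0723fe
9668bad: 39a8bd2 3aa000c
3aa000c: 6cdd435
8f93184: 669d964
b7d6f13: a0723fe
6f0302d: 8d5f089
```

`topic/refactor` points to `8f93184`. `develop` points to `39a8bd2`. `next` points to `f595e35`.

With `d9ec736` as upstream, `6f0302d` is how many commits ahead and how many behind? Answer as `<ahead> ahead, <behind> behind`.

Reachable from 6f0302d: {3b67e63, 6f0302d, 8d5f089, a0723fe}.
Reachable from d9ec736: {1a00986, 2ebba71, 39a8bd2, 3aa000c, 3b67e63, 6cdd435, 6f0302d, 8d5f089, 9668bad, a0723fe, b7d6f13, d9ec736, f595e35}.
Only in 6f0302d's history (ahead): {} — 0.
Only in d9ec736's history (behind): {1a00986, 2ebba71, 39a8bd2, 3aa000c, 6cdd435, 9668bad, b7d6f13, d9ec736, f595e35} — 9.

0 ahead, 9 behind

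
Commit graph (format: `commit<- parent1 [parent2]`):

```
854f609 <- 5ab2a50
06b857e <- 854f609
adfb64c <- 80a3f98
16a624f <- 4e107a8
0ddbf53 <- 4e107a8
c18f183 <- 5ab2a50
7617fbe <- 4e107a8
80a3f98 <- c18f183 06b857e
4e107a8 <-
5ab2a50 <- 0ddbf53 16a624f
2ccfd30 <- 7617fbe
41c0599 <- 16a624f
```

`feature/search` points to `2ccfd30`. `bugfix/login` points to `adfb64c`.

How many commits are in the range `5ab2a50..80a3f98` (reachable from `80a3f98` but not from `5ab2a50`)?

4

Reachable from 80a3f98: {06b857e, 0ddbf53, 16a624f, 4e107a8, 5ab2a50, 80a3f98, 854f609, c18f183}.
Reachable from 5ab2a50: {0ddbf53, 16a624f, 4e107a8, 5ab2a50}.
In 80a3f98's history but not 5ab2a50's: {06b857e, 80a3f98, 854f609, c18f183} — 4 commits.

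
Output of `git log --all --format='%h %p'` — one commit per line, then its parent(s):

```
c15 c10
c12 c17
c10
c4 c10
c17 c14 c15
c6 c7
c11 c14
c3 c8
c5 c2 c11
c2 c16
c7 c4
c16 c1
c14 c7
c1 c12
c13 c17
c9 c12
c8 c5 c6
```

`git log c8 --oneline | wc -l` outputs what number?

Walking parent pointers from c8: reachable set = {c1, c10, c11, c12, c14, c15, c16, c17, c2, c4, c5, c6, c7, c8}.
That is 14 commits.

14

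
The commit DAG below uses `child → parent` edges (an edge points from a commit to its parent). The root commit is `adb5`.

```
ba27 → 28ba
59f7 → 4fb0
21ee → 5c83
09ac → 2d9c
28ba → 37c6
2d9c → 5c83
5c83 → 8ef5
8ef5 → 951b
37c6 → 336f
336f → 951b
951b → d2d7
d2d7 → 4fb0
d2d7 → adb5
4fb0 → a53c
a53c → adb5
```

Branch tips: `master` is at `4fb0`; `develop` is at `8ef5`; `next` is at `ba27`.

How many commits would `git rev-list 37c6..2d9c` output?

3

Reachable from 2d9c: {2d9c, 4fb0, 5c83, 8ef5, 951b, a53c, adb5, d2d7}.
Reachable from 37c6: {336f, 37c6, 4fb0, 951b, a53c, adb5, d2d7}.
In 2d9c's history but not 37c6's: {2d9c, 5c83, 8ef5} — 3 commits.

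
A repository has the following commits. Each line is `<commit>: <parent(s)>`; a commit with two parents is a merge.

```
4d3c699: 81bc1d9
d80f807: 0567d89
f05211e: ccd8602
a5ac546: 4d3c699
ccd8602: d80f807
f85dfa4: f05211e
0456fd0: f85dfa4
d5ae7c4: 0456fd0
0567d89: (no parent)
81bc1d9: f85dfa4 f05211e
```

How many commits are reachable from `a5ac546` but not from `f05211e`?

4

Reachable from a5ac546: {0567d89, 4d3c699, 81bc1d9, a5ac546, ccd8602, d80f807, f05211e, f85dfa4}.
Reachable from f05211e: {0567d89, ccd8602, d80f807, f05211e}.
In a5ac546's history but not f05211e's: {4d3c699, 81bc1d9, a5ac546, f85dfa4} — 4 commits.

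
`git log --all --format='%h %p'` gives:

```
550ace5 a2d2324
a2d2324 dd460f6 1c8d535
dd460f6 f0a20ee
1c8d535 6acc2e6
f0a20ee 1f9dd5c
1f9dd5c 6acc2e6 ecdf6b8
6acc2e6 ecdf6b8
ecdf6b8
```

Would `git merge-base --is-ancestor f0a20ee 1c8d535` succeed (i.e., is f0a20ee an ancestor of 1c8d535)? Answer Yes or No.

Ancestors of 1c8d535: {1c8d535, 6acc2e6, ecdf6b8}.
f0a20ee is not in that set, so it is not an ancestor of 1c8d535.

No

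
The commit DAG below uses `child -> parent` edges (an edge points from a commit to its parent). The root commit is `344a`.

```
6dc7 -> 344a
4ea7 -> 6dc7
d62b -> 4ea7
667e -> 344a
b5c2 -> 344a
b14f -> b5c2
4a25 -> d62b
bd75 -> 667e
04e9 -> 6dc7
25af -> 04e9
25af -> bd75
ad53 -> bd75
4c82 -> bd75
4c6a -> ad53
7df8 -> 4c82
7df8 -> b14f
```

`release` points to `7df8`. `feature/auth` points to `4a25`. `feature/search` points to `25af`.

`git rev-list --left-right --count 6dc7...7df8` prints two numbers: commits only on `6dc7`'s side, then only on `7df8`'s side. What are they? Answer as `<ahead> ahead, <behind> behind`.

Reachable from 6dc7: {344a, 6dc7}.
Reachable from 7df8: {344a, 4c82, 667e, 7df8, b14f, b5c2, bd75}.
Only in 6dc7's history (ahead): {6dc7} — 1.
Only in 7df8's history (behind): {4c82, 667e, 7df8, b14f, b5c2, bd75} — 6.

1 ahead, 6 behind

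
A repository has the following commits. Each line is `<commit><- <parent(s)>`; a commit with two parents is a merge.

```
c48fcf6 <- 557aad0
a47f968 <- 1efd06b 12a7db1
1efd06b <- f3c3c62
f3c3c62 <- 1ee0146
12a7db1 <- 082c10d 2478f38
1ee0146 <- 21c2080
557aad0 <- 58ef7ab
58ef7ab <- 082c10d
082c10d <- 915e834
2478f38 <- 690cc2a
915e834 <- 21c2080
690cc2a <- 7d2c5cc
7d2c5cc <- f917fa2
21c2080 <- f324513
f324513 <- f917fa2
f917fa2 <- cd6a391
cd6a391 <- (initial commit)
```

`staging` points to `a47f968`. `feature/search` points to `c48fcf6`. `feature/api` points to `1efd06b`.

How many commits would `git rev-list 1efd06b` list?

Walking parent pointers from 1efd06b: reachable set = {1ee0146, 1efd06b, 21c2080, cd6a391, f324513, f3c3c62, f917fa2}.
That is 7 commits.

7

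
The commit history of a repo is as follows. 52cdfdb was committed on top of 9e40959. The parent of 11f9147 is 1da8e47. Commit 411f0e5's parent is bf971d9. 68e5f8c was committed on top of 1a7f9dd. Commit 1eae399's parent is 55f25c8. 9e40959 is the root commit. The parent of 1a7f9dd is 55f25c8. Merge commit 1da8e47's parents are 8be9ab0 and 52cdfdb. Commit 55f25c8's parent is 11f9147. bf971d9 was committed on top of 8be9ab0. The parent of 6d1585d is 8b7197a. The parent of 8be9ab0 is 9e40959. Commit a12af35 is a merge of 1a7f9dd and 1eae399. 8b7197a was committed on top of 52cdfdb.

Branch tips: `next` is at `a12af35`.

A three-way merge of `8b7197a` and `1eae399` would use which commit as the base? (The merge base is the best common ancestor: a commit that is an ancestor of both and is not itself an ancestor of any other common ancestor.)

Ancestors of 8b7197a: {52cdfdb, 8b7197a, 9e40959}.
Ancestors of 1eae399: {11f9147, 1da8e47, 1eae399, 52cdfdb, 55f25c8, 8be9ab0, 9e40959}.
Common ancestors: {52cdfdb, 9e40959}.
Among these, 52cdfdb is not an ancestor of any other common ancestor — it is the merge base.

52cdfdb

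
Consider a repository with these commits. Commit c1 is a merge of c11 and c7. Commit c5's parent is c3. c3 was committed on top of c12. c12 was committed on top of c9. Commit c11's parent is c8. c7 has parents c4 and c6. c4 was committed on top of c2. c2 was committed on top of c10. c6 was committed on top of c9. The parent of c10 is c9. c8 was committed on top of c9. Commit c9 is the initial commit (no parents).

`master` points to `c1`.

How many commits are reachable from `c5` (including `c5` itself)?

4

Walking parent pointers from c5: reachable set = {c12, c3, c5, c9}.
That is 4 commits.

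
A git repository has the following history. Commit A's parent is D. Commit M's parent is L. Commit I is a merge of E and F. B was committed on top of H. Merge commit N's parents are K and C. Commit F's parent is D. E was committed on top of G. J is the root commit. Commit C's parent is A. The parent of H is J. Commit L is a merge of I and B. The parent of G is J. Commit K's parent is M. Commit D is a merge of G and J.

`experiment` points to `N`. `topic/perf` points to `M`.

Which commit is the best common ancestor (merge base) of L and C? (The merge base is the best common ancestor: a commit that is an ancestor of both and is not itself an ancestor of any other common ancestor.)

D

Ancestors of L: {B, D, E, F, G, H, I, J, L}.
Ancestors of C: {A, C, D, G, J}.
Common ancestors: {D, G, J}.
Among these, D is not an ancestor of any other common ancestor — it is the merge base.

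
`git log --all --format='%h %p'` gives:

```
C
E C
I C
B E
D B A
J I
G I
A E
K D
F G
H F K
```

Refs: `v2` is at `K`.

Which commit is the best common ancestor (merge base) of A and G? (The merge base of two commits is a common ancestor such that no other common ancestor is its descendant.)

Ancestors of A: {A, C, E}.
Ancestors of G: {C, G, I}.
Common ancestors: {C}.
The only common ancestor is C, so it is the merge base.

C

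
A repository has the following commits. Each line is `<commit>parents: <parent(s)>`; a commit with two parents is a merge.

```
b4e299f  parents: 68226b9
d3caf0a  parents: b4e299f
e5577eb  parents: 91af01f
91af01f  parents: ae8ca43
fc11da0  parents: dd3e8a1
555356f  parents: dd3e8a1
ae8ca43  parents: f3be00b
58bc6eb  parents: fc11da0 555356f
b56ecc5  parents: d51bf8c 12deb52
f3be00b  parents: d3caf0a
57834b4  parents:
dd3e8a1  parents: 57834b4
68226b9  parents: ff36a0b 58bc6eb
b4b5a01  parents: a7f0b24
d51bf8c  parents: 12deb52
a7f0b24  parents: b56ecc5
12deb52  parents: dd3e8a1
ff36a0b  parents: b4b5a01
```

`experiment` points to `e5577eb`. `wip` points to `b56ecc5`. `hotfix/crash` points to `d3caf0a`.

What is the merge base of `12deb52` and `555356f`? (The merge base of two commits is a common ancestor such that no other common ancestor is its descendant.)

Ancestors of 12deb52: {12deb52, 57834b4, dd3e8a1}.
Ancestors of 555356f: {555356f, 57834b4, dd3e8a1}.
Common ancestors: {57834b4, dd3e8a1}.
Among these, dd3e8a1 is not an ancestor of any other common ancestor — it is the merge base.

dd3e8a1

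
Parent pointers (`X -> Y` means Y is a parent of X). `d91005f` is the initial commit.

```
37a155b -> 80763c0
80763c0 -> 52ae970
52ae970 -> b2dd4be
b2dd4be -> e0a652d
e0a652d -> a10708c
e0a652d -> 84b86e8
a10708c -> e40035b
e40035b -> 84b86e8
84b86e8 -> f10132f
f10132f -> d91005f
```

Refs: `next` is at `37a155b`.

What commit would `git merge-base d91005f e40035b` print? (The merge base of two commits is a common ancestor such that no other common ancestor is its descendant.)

Ancestors of d91005f: {d91005f}.
Ancestors of e40035b: {84b86e8, d91005f, e40035b, f10132f}.
Common ancestors: {d91005f}.
The only common ancestor is d91005f, so it is the merge base.

d91005f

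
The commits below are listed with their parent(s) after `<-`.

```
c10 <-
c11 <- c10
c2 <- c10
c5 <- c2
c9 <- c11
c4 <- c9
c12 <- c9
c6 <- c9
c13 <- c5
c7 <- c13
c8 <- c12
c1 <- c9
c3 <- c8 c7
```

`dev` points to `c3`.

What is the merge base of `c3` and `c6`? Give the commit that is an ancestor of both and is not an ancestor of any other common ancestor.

Ancestors of c3: {c10, c11, c12, c13, c2, c3, c5, c7, c8, c9}.
Ancestors of c6: {c10, c11, c6, c9}.
Common ancestors: {c10, c11, c9}.
Among these, c9 is not an ancestor of any other common ancestor — it is the merge base.

c9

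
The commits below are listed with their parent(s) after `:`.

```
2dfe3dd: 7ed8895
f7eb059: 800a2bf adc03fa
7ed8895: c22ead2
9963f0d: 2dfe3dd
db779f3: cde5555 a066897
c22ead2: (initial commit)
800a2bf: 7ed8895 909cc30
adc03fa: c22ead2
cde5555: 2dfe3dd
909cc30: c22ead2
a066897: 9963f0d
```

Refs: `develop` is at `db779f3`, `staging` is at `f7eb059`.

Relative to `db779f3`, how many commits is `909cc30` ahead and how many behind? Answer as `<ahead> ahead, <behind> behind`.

Reachable from 909cc30: {909cc30, c22ead2}.
Reachable from db779f3: {2dfe3dd, 7ed8895, 9963f0d, a066897, c22ead2, cde5555, db779f3}.
Only in 909cc30's history (ahead): {909cc30} — 1.
Only in db779f3's history (behind): {2dfe3dd, 7ed8895, 9963f0d, a066897, cde5555, db779f3} — 6.

1 ahead, 6 behind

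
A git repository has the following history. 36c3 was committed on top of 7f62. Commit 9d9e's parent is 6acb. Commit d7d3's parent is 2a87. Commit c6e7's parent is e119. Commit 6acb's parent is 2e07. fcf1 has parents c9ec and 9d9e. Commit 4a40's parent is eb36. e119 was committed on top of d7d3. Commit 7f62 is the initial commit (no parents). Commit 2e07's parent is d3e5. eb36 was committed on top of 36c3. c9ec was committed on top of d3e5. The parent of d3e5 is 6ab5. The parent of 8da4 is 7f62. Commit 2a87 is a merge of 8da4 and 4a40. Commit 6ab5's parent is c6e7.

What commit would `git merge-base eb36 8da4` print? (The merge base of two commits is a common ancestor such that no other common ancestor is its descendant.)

Ancestors of eb36: {36c3, 7f62, eb36}.
Ancestors of 8da4: {7f62, 8da4}.
Common ancestors: {7f62}.
The only common ancestor is 7f62, so it is the merge base.

7f62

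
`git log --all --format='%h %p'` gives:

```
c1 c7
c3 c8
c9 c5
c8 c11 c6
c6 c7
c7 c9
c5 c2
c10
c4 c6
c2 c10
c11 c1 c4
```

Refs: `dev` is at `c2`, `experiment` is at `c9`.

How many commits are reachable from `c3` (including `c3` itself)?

Walking parent pointers from c3: reachable set = {c1, c10, c11, c2, c3, c4, c5, c6, c7, c8, c9}.
That is 11 commits.

11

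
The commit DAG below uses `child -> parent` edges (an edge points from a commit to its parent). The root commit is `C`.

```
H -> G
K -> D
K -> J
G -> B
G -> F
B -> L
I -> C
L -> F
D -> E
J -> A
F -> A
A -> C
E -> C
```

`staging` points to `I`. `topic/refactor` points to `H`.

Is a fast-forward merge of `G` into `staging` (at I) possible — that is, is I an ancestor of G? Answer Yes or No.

No

A fast-forward from I to G is possible iff I is an ancestor of G.
Ancestors of G: {A, B, C, F, G, L}.
I is not among them, so fast-forward is not possible.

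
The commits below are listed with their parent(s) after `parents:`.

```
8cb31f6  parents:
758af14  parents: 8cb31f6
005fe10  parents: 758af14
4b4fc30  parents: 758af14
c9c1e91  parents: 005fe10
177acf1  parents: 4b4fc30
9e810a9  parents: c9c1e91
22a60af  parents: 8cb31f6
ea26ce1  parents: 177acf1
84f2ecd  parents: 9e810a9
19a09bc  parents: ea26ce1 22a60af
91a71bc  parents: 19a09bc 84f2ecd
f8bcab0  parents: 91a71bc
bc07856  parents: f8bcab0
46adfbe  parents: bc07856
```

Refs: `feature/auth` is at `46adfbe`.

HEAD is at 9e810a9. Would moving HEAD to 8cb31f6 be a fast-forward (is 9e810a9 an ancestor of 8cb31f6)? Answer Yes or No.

A fast-forward from 9e810a9 to 8cb31f6 is possible iff 9e810a9 is an ancestor of 8cb31f6.
Ancestors of 8cb31f6: {8cb31f6}.
9e810a9 is not among them, so fast-forward is not possible.

No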